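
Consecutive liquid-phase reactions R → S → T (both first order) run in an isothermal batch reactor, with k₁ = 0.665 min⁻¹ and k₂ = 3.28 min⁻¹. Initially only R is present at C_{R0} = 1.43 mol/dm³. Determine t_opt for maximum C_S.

The intermediate peaks when r₁ = r₂, i.e. k₁e^(−k₁t) = k₂e^(−k₂t), giving t_opt = ln(k₂/k₁)/(k₂−k₁).
= ln(3.28/0.665)/(3.28−0.665) = ln(4.932)/2.615 = 1.596/2.615 = 0.610 min.

0.610 min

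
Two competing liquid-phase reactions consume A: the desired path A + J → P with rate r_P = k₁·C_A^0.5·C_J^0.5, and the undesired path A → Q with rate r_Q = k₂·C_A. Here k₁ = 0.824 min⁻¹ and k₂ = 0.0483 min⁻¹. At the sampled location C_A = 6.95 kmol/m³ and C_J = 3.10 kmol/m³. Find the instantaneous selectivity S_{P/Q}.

S_{P/Q} = r_P/r_Q = (k₁·C_A^0.5·C_J^0.5)/(k₂·C_A) = (k₁/k₂)·C_A^-0.5·C_J^0.5.
= (0.824×6.950^0.5×3.100^0.5) / (0.0483×6.950) = 3.825/0.3357 = 11.4.
The undesired path is higher order in A, so low C_A (CSTR or dilute feed) favours P.

11.4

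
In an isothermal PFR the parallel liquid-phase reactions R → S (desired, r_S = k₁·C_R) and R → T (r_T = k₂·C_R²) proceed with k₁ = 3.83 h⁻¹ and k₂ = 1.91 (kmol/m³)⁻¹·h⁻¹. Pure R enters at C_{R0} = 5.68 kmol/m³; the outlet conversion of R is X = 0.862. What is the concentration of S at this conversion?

2.03 kmol/m³

C_R = C_{R0}(1−X) = 0.7838 kmol/m³.
Along a PFR/batch, dC_S/dC_R = −r_S/(r_S+r_T) = −k₁/(k₁+k₂·C_R).
Integrating from C_{R0} to C_R: C_S = (3.83/1.91)·ln[(3.83+1.91·5.68)/(3.83+1.91·0.784)] = 2.005·ln(14.68/5.327) = 2.032 kmol/m³.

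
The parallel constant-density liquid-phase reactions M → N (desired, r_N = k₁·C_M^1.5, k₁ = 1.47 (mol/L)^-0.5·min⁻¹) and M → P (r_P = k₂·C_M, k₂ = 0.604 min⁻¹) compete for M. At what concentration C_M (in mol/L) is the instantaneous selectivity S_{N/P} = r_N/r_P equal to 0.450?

S_{N/P} = (k₁/k₂)·C_M^0.5 ⇒ C_M = (S·k₂/k₁)^(2).
= (0.450×0.604/1.47)^(2) = (0.1849)^(2) = 0.0342 mol/L.

0.0342 mol/L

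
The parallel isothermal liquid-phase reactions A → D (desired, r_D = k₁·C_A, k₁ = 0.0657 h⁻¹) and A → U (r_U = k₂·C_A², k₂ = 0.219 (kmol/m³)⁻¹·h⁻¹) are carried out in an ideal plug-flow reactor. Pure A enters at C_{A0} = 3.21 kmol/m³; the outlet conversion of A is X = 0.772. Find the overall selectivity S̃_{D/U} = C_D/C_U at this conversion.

0.174

C_A = C_{A0}(1−X) = 0.7319 kmol/m³.
Along a PFR/batch, dC_D/dC_A = −r_D/(r_D+r_U) = −k₁/(k₁+k₂·C_A).
Integrating from C_{A0} to C_A: C_D = (0.0657/0.219)·ln[(0.0657+0.219·3.21)/(0.0657+0.219·0.732)] = 0.3000·ln(0.7687/0.2260) = 0.3673 kmol/m³.
C_U = (C_{A0}−C_A)−C_D = 2.111 kmol/m³; S̃_{D/U} = 0.3673/2.111 = 0.174.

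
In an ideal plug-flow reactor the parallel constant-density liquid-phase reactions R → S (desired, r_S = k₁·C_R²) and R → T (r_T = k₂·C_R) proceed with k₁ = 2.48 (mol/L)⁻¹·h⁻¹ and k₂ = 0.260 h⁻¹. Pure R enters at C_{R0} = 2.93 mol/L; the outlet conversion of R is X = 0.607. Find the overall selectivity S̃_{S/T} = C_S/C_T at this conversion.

C_R = C_{R0}(1−X) = 1.151 mol/L.
Along a PFR/batch, dC_T/dC_R = −r_T/(r_S+r_T) = −k₂/(k₂+k₁·C_R).
Integrating from C_{R0} to C_R: C_T = (0.260/2.48)·ln[(0.260+2.48·2.93)/(0.260+2.48·1.15)] = 0.1048·ln(7.526/3.116) = 0.09246 mol/L.
Then C_S = (C_{R0}−C_R) − C_T = 1.779 − 0.09246 = 1.686 mol/L.
S̃_{S/T} = C_S/C_T = 1.686/0.09246 = 18.2.

18.2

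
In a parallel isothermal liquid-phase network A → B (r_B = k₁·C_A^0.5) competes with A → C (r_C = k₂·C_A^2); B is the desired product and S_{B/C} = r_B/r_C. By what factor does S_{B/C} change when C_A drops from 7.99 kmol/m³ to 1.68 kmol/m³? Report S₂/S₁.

S_{B/C} = (k₁/k₂)·C_A^-1.5, so S₂/S₁ = (C_{A,2}/C_{A,1})^-1.5.
= (1.68/7.99)^(-1.5) = (0.2103)^(-1.5) = 10.4.

10.4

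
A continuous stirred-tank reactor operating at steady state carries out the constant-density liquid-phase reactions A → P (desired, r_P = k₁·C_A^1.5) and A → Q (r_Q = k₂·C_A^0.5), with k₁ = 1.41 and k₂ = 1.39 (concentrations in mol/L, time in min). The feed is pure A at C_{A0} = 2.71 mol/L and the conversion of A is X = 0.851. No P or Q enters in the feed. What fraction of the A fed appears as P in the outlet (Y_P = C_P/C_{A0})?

Exit C_A = C_{A0}(1−X) = 2.71×0.149 = 0.4038 mol/L.
Rates in a CSTR are evaluated at the outlet concentration: r_P = 1.41×0.4038^1.5 = 0.3618, r_Q = 1.39×0.4038^0.5 = 0.8833.
Fraction of consumed A going to P: r_P/(r_P+r_Q) = 0.2906.
C_P = 0.2906·C_{A0}·X = 0.2906×2.71×0.851 = 0.670 mol/L; Y_P = C_P/C_{A0} = 0.247.

0.247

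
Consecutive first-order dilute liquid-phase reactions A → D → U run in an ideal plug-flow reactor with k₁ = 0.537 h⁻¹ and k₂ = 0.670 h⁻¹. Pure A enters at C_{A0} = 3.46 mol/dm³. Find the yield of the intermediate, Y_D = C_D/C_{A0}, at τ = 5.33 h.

Solving the coupled first-order balances gives C_D(τ) = [k₁/(k₂−k₁)]·C_{A0}·(e^(−k₁τ) − e^(−k₂τ)).
e^(−k₁τ) = e^(−0.537×5.33) = e^(−2.862) = 0.05714; e^(−k₂τ) = e^(−3.571) = 0.02812.
C_D = 0.537×3.46/(0.670−0.537) × (0.05714−0.02812) = 13.97×0.02902 = 0.4054 mol/dm³.
Y_D = C_D/C_{A0} = 0.4054/3.46 = 0.117.

0.117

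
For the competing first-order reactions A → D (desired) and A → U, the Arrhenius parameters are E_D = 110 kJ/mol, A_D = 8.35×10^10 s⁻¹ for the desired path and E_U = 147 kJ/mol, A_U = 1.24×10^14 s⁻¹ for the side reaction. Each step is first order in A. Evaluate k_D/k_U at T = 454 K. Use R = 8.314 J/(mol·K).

k_D/k_U = (A_D/A_U)·exp[−(E_D−E_U)/(RT)] = (A_D/A_U)·exp[(E_U−E_D)/(RT)].
(E_U−E_D)/(RT) = (147−110)×10³/(8.314×454) = 37000/3775 = 9.802.
k_D/k_U = (8.35×10^10/1.24×10^14)·exp(9.802) = 6.734×10^-4 × 18078 = 12.2.
Since E_D < E_U, lowering the temperature improves selectivity toward D.

12.2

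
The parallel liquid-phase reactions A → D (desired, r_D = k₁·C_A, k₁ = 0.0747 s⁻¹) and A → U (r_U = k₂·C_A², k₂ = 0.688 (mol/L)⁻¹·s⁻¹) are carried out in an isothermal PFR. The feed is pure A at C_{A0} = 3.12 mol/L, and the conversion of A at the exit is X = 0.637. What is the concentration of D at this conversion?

0.104 mol/L

C_A = C_{A0}(1−X) = 1.133 mol/L.
Along a PFR/batch, dC_D/dC_A = −r_D/(r_D+r_U) = −k₁/(k₁+k₂·C_A).
Integrating from C_{A0} to C_A: C_D = (0.0747/0.688)·ln[(0.0747+0.688·3.12)/(0.0747+0.688·1.13)] = 0.1086·ln(2.221/0.8539) = 0.1038 mol/L.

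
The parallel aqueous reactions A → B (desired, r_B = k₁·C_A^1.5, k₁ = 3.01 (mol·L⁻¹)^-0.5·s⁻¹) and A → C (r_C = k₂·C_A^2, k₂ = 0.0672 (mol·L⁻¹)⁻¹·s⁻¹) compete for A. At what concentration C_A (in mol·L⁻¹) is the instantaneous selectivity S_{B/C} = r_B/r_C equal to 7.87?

32.4 mol·L⁻¹

S_{B/C} = (k₁/k₂)·C_A^-0.5 ⇒ C_A = (S·k₂/k₁)^(-2).
= (7.87×0.0672/3.01)^(-2) = (0.1757)^(-2) = 32.4 mol·L⁻¹.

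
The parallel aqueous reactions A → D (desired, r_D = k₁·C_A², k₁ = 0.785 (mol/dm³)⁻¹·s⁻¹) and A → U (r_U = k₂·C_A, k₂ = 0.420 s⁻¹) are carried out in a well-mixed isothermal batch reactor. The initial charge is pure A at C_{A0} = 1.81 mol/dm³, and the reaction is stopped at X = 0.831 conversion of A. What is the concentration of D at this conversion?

C_A = C_{A0}(1−X) = 0.3059 mol/dm³.
Along a PFR/batch, dC_U/dC_A = −r_U/(r_D+r_U) = −k₂/(k₂+k₁·C_A).
Integrating from C_{A0} to C_A: C_U = (0.420/0.785)·ln[(0.420+0.785·1.81)/(0.420+0.785·0.306)] = 0.5350·ln(1.841/0.6601) = 0.5487 mol/dm³.
Then C_D = (C_{A0}−C_A) − C_U = 1.504 − 0.5487 = 0.9554 mol/dm³.

0.955 mol/dm³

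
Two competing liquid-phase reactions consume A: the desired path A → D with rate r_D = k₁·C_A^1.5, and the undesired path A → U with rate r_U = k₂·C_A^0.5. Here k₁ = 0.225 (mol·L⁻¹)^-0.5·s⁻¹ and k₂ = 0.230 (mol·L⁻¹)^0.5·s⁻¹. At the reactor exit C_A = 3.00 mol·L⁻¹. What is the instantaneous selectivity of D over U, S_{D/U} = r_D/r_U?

2.93

S_{D/U} = r_D/r_U = (k₁·C_A^1.5)/(k₂·C_A^0.5) = (k₁/k₂)·C_A.
= (0.225×3.000^1.5) / (0.230×3.000^0.5) = 1.169/0.3984 = 2.93.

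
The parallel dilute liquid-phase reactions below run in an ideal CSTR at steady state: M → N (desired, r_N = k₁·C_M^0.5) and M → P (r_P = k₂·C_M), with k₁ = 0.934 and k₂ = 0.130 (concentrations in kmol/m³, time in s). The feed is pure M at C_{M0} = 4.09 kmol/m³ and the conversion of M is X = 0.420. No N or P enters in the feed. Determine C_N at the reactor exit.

Exit C_M = C_{M0}(1−X) = 4.09×0.580 = 2.372 kmol/m³.
Rates in a CSTR are evaluated at the outlet concentration: r_N = 0.934×2.372^0.5 = 1.439, r_P = 0.130×2.372 = 0.3084.
Fraction of consumed M going to N: r_N/(r_N+r_P) = 0.8235.
C_N = 0.8235·C_{M0}·X = 0.8235×4.09×0.420 = 1.41 kmol/m³.

1.41 kmol/m³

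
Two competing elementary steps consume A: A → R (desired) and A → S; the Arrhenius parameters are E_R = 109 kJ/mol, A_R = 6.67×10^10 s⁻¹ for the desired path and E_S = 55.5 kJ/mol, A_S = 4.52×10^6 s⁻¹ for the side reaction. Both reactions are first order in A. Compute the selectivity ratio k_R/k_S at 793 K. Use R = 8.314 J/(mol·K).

4.41

With equal orders, S_{R/S} = k_R/k_S = (A_R/A_S)·exp[(E_S−E_R)/(RT)].
(E_S−E_R)/(RT) = (55.5−109)×10³/(8.314×793) = -53500/6593 = -8.115.
k_R/k_S = (6.67×10^10/4.52×10^6)·exp(-8.115) = 14757 × 2.991×10^-4 = 4.41.
Since E_R > E_S, raising the temperature improves selectivity toward R.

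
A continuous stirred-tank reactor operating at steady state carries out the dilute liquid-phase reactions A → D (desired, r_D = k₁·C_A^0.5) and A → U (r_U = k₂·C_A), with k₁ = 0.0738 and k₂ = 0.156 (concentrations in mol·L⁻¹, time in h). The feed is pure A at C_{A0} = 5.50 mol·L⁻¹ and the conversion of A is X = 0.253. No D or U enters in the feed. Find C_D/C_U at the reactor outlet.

Exit C_A = C_{A0}(1−X) = 5.50×0.747 = 4.109 mol·L⁻¹.
A CSTR operates uniformly at the exit composition, giving r_D = 0.1496 and r_U = 0.6409 (each k·C_A^n at C_A = 4.109).
Overall selectivity = C_D/C_U = r_Dτ/(r_Uτ) = r_D/r_U = 0.233.

0.233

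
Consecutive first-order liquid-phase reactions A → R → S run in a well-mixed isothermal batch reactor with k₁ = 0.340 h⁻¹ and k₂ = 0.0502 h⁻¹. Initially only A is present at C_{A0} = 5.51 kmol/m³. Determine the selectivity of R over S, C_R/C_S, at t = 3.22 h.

The intermediate concentration in a first-order A→B→C sequence is C_R = k₁C_{A0}(e^(−k₁t) − e^(−k₂t))/(k₂−k₁).
e^(−k₁t) = e^(−0.340×3.22) = e^(−1.095) = 0.3346; e^(−k₂t) = e^(−0.1616) = 0.8507.
C_R = 0.340×5.51/(0.0502−0.340) × (0.3346−0.8507) = (-6.464)×(-0.5161) = 3.337 kmol/m³.
C_A = C_{A0}e^(−k₁t) = 1.844 kmol/m³, so C_S = C_{A0}−C_A−C_R = 0.3298 kmol/m³; C_R/C_S = 10.1.

10.1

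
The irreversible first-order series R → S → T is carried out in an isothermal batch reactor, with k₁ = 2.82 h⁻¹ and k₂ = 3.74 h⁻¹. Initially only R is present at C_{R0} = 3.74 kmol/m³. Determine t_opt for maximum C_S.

For first-order series the maximum of C_S occurs at t_opt = ln(k₂/k₁)/(k₂−k₁).
= ln(3.74/2.82)/(3.74−2.82) = ln(1.326)/0.9200 = 0.2823/0.9200 = 0.307 h.

0.307 h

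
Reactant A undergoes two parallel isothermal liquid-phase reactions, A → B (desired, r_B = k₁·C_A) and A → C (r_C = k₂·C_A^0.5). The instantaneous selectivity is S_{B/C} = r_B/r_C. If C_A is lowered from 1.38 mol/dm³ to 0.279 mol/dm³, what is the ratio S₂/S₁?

0.450

S_{B/C} = (k₁/k₂)·C_A^0.5, so S₂/S₁ = (C_{A,2}/C_{A,1})^0.5.
= (0.279/1.38)^0.5 = (0.2022)^0.5 = 0.450.
Selectivity toward B falls as C_A falls — high-concentration operation is favoured.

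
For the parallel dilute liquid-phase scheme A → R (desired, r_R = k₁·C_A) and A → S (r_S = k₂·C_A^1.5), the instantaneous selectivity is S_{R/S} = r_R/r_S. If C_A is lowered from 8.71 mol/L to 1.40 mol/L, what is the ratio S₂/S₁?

S_{R/S} = (k₁/k₂)·C_A^-0.5, so S₂/S₁ = (C_{A,2}/C_{A,1})^-0.5.
= (1.40/8.71)^(-0.5) = (0.1607)^(-0.5) = 2.49.

2.49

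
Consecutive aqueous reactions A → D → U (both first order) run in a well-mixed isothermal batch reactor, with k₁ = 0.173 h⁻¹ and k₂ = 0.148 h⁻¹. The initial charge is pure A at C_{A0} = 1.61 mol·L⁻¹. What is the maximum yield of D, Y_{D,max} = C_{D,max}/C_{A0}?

At the optimum, C_{D,max}/C_{A0} = (k₁/k₂)^[k₂/(k₂−k₁)].
= (0.173/0.148)^(0.148/(0.148−0.173)) = (1.169)^(-5.920) = 0.3969.

0.397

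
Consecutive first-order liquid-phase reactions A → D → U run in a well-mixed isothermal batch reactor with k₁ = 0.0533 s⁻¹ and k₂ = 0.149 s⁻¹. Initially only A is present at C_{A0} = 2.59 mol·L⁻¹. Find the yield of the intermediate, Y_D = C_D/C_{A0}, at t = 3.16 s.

0.123

For first-order series with pure A initially, C_D(t) = k₁C_{A0}/(k₂−k₁)·(e^(−k₁t) − e^(−k₂t)).
e^(−k₁t) = e^(−0.0533×3.16) = e^(−0.1684) = 0.8450; e^(−k₂t) = e^(−0.4708) = 0.6245.
C_D = 0.0533×2.59/(0.149−0.0533) × (0.8450−0.6245) = 1.442×0.2205 = 0.3181 mol·L⁻¹.
Y_D = C_D/C_{A0} = 0.3181/2.59 = 0.123.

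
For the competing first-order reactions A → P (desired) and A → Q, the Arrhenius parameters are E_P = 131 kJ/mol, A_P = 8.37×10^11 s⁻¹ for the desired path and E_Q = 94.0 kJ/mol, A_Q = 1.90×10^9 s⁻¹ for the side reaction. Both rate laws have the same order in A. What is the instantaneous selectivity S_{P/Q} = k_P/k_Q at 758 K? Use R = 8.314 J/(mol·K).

With equal orders, S_{P/Q} = k_P/k_Q = (A_P/A_Q)·exp[(E_Q−E_P)/(RT)].
(E_Q−E_P)/(RT) = (94.0−131)×10³/(8.314×758) = -37000/6302 = -5.871.
k_P/k_Q = (8.37×10^11/1.90×10^9)·exp(-5.871) = 440.5 × 0.002820 = 1.24.

1.24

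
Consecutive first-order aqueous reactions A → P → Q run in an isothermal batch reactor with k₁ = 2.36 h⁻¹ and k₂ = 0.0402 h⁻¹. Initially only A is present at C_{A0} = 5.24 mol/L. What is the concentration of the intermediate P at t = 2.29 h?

Solving the coupled first-order balances gives C_P(t) = [k₁/(k₂−k₁)]·C_{A0}·(e^(−k₁t) − e^(−k₂t)).
e^(−k₁t) = e^(−2.36×2.29) = e^(−5.404) = 0.004497; e^(−k₂t) = e^(−0.09206) = 0.9121.
C_P = 2.36×5.24/(0.0402−2.36) × (0.004497−0.9121) = (-5.331)×(-0.9076) = 4.838 mol/L.

4.84 mol/L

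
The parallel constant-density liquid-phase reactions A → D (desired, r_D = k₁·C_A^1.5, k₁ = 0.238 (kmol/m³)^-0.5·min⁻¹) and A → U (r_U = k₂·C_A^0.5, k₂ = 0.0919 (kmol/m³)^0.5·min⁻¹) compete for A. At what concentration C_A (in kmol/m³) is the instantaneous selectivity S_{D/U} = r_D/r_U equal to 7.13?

2.75 kmol/m³

S_{D/U} = (k₁/k₂)·C_A ⇒ C_A = S·k₂/k₁.
= 7.13×0.0919/0.238 = 2.75 kmol/m³.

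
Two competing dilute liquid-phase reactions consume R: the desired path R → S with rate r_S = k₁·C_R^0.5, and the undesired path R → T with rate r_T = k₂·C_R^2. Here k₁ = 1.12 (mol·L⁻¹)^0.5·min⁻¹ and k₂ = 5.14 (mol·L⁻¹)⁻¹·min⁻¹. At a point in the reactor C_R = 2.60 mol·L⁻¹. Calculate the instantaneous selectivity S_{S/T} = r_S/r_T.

0.0520

S_{S/T} = r_S/r_T = (k₁·C_R^0.5)/(k₂·C_R^2) = (k₁/k₂)·C_R^-1.5.
= (1.12×2.600^0.5) / (5.14×2.600^2) = 1.806/34.75 = 0.0520.
The undesired path is higher order in R, so low C_R (CSTR or dilute feed) favours S.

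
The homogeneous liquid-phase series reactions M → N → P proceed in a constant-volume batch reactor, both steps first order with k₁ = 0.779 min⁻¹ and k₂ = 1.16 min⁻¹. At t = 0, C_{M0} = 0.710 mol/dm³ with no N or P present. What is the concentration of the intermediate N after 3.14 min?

The intermediate concentration in a first-order A→B→C sequence is C_N = k₁C_{M0}(e^(−k₁t) − e^(−k₂t))/(k₂−k₁).
e^(−k₁t) = e^(−0.779×3.14) = e^(−2.446) = 0.08663; e^(−k₂t) = e^(−3.642) = 0.02619.
C_N = 0.779×0.710/(1.16−0.779) × (0.08663−0.02619) = 1.452×0.06044 = 0.08775 mol/dm³.

0.0877 mol/dm³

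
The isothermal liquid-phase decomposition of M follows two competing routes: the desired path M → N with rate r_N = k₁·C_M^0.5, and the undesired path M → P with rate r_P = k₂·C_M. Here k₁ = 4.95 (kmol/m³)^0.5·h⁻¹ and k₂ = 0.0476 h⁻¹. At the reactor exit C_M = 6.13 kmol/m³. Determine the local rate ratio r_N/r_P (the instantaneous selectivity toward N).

42.0

S_{N/P} = r_N/r_P = (k₁·C_M^0.5)/(k₂·C_M) = (k₁/k₂)·C_M^-0.5.
= (4.95×6.130^0.5) / (0.0476×6.130) = 12.26/0.2918 = 42.0.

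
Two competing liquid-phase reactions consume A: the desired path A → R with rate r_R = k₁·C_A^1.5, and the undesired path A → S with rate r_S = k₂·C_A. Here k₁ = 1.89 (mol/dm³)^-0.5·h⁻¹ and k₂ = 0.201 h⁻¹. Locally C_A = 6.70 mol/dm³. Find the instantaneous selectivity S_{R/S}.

S_{R/S} = r_R/r_S = (k₁·C_A^1.5)/(k₂·C_A) = (k₁/k₂)·C_A^0.5.
= (1.89×6.700^1.5) / (0.201×6.700) = 32.78/1.347 = 24.3.
Since the desired path is higher order in A, keeping C_A high (PFR or concentrated feed) favours R.

24.3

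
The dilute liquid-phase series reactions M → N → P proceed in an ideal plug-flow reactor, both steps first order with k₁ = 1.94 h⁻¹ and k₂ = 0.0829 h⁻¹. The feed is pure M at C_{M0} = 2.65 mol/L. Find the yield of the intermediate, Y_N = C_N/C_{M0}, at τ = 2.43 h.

0.845

The intermediate concentration in a first-order A→B→C sequence is C_N = k₁C_{M0}(e^(−k₁τ) − e^(−k₂τ))/(k₂−k₁).
e^(−k₁τ) = e^(−1.94×2.43) = e^(−4.714) = 0.008967; e^(−k₂τ) = e^(−0.2014) = 0.8175.
C_N = 1.94×2.65/(0.0829−1.94) × (0.008967−0.8175) = (-2.768)×(-0.8086) = 2.238 mol/L.
Y_N = C_N/C_{M0} = 2.238/2.65 = 0.845.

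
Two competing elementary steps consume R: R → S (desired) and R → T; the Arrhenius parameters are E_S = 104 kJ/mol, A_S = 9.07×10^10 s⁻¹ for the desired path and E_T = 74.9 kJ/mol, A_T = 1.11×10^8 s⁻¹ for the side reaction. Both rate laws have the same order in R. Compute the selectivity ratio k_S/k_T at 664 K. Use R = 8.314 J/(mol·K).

4.20

Since both paths have the same order in R, the concentration cancels and S_{S/T} = k_S/k_T = (A_S/A_T)·exp[(E_T−E_S)/(RT)].
(E_T−E_S)/(RT) = (74.9−104)×10³/(8.314×664) = -29100/5520 = -5.271.
k_S/k_T = (9.07×10^10/1.11×10^8)·exp(-5.271) = 817.1 × 0.005137 = 4.20.
Since E_S > E_T, raising the temperature improves selectivity toward S.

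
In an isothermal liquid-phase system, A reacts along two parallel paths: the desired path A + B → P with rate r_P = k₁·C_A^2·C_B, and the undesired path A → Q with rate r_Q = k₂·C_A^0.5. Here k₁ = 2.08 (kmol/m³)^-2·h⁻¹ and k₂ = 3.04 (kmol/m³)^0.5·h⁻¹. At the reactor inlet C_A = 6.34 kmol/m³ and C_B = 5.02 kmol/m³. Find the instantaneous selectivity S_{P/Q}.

S_{P/Q} = r_P/r_Q = (k₁·C_A^2·C_B)/(k₂·C_A^0.5) = (k₁/k₂)·C_A^1.5·C_B.
= (2.08×6.340^2×5.020) / (3.04×6.340^0.5) = 419.7/7.655 = 54.8.
Since the desired path is higher order in A, keeping C_A high (PFR or concentrated feed) favours P.

54.8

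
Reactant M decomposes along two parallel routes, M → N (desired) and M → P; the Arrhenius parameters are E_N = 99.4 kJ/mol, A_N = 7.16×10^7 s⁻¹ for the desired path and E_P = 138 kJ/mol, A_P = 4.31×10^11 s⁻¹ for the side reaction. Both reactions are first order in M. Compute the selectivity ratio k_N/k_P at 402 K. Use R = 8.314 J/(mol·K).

17.2

Since both paths have the same order in M, the concentration cancels and S_{N/P} = k_N/k_P = (A_N/A_P)·exp[(E_P−E_N)/(RT)].
(E_P−E_N)/(RT) = (138−99.4)×10³/(8.314×402) = 38600/3342 = 11.55.
k_N/k_P = (7.16×10^7/4.31×10^11)·exp(11.55) = 1.661×10^-4 × 1.037×10^5 = 17.2.
Since E_N < E_P, lowering the temperature improves selectivity toward N.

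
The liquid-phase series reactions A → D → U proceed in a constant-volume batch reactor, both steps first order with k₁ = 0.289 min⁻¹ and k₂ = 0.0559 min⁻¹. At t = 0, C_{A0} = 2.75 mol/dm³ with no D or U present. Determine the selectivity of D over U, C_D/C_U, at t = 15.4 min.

Solving the coupled first-order balances gives C_D(t) = [k₁/(k₂−k₁)]·C_{A0}·(e^(−k₁t) − e^(−k₂t)).
e^(−k₁t) = e^(−0.289×15.4) = e^(−4.451) = 0.01167; e^(−k₂t) = e^(−0.8609) = 0.4228.
C_D = 0.289×2.75/(0.0559−0.289) × (0.01167−0.4228) = (-3.409)×(-0.4111) = 1.402 mol/dm³.
C_A = C_{A0}e^(−k₁t) = 0.03210 mol/dm³, so C_U = C_{A0}−C_A−C_D = 1.316 mol/dm³; C_D/C_U = 1.07.

1.07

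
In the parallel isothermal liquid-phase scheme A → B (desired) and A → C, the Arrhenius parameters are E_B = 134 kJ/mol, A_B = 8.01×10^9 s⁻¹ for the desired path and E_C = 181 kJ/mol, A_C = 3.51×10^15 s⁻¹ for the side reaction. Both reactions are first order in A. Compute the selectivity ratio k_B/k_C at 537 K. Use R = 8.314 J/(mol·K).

Since both paths have the same order in A, the concentration cancels and S_{B/C} = k_B/k_C = (A_B/A_C)·exp[(E_C−E_B)/(RT)].
(E_C−E_B)/(RT) = (181−134)×10³/(8.314×537) = 47000/4465 = 10.53.
k_B/k_C = (8.01×10^9/3.51×10^15)·exp(10.53) = 2.282×10^-6 × 37317 = 0.0852.
Since E_B < E_C, lowering the temperature improves selectivity toward B.

0.0852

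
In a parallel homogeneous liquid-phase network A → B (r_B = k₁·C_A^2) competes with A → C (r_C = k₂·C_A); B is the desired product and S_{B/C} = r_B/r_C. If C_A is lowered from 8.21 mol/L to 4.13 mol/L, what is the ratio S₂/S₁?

S_{B/C} = (k₁/k₂)·C_A, so S₂/S₁ = (C_{A,2}/C_{A,1}).
= 4.13/8.21 = 0.503.
Selectivity toward B falls as C_A falls — high-concentration operation is favoured.

0.503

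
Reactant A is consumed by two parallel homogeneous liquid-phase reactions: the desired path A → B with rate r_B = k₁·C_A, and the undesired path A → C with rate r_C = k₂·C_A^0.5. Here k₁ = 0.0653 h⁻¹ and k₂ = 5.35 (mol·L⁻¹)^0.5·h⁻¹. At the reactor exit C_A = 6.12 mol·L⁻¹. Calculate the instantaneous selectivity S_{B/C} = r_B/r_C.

0.0302

S_{B/C} = r_B/r_C = (k₁·C_A)/(k₂·C_A^0.5) = (k₁/k₂)·C_A^0.5.
= (0.0653×6.120) / (5.35×6.120^0.5) = 0.3996/13.24 = 0.0302.
Since the desired path is higher order in A, keeping C_A high (PFR or concentrated feed) favours B.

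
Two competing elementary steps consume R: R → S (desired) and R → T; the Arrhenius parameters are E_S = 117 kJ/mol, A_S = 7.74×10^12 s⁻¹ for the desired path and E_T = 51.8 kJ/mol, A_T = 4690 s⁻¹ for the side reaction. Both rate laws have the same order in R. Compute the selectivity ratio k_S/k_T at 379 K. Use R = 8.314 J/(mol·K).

1.70

k_S/k_T = (A_S/A_T)·exp[−(E_S−E_T)/(RT)] = (A_S/A_T)·exp[(E_T−E_S)/(RT)].
(E_T−E_S)/(RT) = (51.8−117)×10³/(8.314×379) = -65200/3151 = -20.69.
k_S/k_T = (7.74×10^12/4690)·exp(-20.69) = 1.650×10^9 × 1.032×10^-9 = 1.70.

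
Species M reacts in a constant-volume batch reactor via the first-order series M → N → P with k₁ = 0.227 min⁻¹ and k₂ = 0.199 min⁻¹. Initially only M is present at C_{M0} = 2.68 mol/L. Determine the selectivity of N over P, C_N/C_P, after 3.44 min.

2.25

The intermediate concentration in a first-order A→B→C sequence is C_N = k₁C_{M0}(e^(−k₁t) − e^(−k₂t))/(k₂−k₁).
e^(−k₁t) = e^(−0.227×3.44) = e^(−0.7809) = 0.4580; e^(−k₂t) = e^(−0.6846) = 0.5043.
C_N = 0.227×2.68/(0.199−0.227) × (0.4580−0.5043) = (-21.73)×(-0.04631) = 1.006 mol/L.
C_M = C_{M0}e^(−k₁t) = 1.227 mol/L, so C_P = C_{M0}−C_M−C_N = 0.4464 mol/L; C_N/C_P = 2.25.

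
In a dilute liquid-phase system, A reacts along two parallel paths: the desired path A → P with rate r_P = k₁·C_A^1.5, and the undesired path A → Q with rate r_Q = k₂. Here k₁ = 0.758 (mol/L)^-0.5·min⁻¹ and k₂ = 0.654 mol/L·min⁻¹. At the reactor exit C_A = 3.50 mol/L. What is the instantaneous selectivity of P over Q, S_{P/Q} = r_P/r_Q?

7.59

S_{P/Q} = r_P/r_Q = (k₁·C_A^1.5)/(k₂) = (k₁/k₂)·C_A^1.5.
= (0.758×3.500^1.5) / (0.654) = 4.963/0.6540 = 7.59.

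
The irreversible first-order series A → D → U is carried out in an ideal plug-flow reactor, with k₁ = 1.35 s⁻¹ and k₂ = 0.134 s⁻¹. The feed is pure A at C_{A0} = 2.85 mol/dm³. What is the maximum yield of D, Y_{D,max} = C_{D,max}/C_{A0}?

At the optimum, C_{D,max}/C_{A0} = (k₁/k₂)^[k₂/(k₂−k₁)].
= (1.35/0.134)^(0.134/(0.134−1.35)) = (10.07)^(-0.1102) = 0.7753.

0.775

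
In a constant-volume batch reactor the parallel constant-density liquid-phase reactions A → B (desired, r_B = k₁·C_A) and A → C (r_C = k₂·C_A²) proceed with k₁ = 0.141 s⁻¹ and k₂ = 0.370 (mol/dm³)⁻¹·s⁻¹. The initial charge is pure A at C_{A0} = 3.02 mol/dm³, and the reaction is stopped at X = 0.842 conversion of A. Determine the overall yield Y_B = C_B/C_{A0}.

0.174

C_A = C_{A0}(1−X) = 0.4772 mol/dm³.
Along a PFR/batch, dC_B/dC_A = −r_B/(r_B+r_C) = −k₁/(k₁+k₂·C_A).
Integrating from C_{A0} to C_A: C_B = (0.141/0.370)·ln[(0.141+0.370·3.02)/(0.141+0.370·0.477)] = 0.3811·ln(1.258/0.3175) = 0.5247 mol/dm³.
Y_B = C_B/C_{A0} = 0.5247/3.02 = 0.174.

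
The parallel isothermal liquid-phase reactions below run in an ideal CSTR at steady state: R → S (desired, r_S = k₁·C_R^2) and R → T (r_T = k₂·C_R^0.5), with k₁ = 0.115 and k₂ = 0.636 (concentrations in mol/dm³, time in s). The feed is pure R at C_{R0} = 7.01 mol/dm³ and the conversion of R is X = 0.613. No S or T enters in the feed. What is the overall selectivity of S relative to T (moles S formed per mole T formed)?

Exit C_R = C_{R0}(1−X) = 7.01×0.387 = 2.713 mol/dm³.
In a CSTR the entire volume is at exit conditions, so r_S = 0.115×2.713^2 = 0.8464 and r_T = 0.636×2.713^0.5 = 1.048.
Overall selectivity = C_S/C_T = r_Sτ/(r_Tτ) = r_S/r_T = 0.808.

0.808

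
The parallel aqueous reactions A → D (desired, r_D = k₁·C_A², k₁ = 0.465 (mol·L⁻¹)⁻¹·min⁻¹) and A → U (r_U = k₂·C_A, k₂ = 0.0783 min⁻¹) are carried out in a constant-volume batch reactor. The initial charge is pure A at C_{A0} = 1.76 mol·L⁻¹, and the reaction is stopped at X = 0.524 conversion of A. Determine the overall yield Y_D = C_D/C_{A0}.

0.462

C_A = C_{A0}(1−X) = 0.8378 mol·L⁻¹.
Along a PFR/batch, dC_U/dC_A = −r_U/(r_D+r_U) = −k₂/(k₂+k₁·C_A).
Integrating from C_{A0} to C_A: C_U = (0.0783/0.465)·ln[(0.0783+0.465·1.76)/(0.0783+0.465·0.838)] = 0.1684·ln(0.8967/0.4679) = 0.1095 mol·L⁻¹.
Then C_D = (C_{A0}−C_A) − C_U = 0.9222 − 0.1095 = 0.8127 mol·L⁻¹.
Y_D = C_D/C_{A0} = 0.8127/1.76 = 0.462.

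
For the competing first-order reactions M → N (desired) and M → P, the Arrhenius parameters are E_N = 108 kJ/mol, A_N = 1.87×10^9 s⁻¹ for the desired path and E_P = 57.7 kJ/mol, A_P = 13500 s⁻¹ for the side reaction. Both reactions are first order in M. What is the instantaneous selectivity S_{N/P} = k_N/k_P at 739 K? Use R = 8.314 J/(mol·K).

38.6

k_N/k_P = (A_N/A_P)·exp[−(E_N−E_P)/(RT)] = (A_N/A_P)·exp[(E_P−E_N)/(RT)].
(E_P−E_N)/(RT) = (57.7−108)×10³/(8.314×739) = -50300/6144 = -8.187.
k_N/k_P = (1.87×10^9/13500)·exp(-8.187) = 1.385×10^5 × 2.783×10^-4 = 38.6.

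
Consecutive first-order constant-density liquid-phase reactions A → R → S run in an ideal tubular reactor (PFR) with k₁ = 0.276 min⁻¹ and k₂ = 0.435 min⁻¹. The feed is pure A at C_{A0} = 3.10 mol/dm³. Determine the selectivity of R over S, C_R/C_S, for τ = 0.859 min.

For first-order series with pure A initially, C_R(τ) = k₁C_{A0}/(k₂−k₁)·(e^(−k₁τ) − e^(−k₂τ)).
e^(−k₁τ) = e^(−0.276×0.859) = e^(−0.2371) = 0.7889; e^(−k₂τ) = e^(−0.3737) = 0.6882.
C_R = 0.276×3.10/(0.435−0.276) × (0.7889−0.6882) = 5.381×0.1007 = 0.5420 mol/dm³.
C_A = C_{A0}e^(−k₁τ) = 2.446 mol/dm³, so C_S = C_{A0}−C_A−C_R = 0.1124 mol/dm³; C_R/C_S = 4.82.

4.82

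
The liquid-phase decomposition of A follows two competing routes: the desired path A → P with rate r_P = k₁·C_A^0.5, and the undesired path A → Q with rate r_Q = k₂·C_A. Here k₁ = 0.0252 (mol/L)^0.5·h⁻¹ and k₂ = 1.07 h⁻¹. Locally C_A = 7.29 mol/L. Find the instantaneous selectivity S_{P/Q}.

S_{P/Q} = r_P/r_Q = (k₁·C_A^0.5)/(k₂·C_A) = (k₁/k₂)·C_A^-0.5.
= (0.0252×7.290^0.5) / (1.07×7.290) = 0.06804/7.800 = 0.00872.

0.00872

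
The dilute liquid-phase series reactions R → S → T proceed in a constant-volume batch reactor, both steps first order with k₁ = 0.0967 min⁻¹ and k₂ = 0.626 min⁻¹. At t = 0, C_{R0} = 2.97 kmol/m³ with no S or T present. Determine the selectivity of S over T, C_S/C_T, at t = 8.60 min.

0.162

Solving the coupled first-order balances gives C_S(t) = [k₁/(k₂−k₁)]·C_{R0}·(e^(−k₁t) − e^(−k₂t)).
e^(−k₁t) = e^(−0.0967×8.60) = e^(−0.8316) = 0.4353; e^(−k₂t) = e^(−5.384) = 0.004591.
C_S = 0.0967×2.97/(0.626−0.0967) × (0.4353−0.004591) = 0.5426×0.4308 = 0.2337 kmol/m³.
C_R = C_{R0}e^(−k₁t) = 1.293 kmol/m³, so C_T = C_{R0}−C_R−C_S = 1.443 kmol/m³; C_S/C_T = 0.162.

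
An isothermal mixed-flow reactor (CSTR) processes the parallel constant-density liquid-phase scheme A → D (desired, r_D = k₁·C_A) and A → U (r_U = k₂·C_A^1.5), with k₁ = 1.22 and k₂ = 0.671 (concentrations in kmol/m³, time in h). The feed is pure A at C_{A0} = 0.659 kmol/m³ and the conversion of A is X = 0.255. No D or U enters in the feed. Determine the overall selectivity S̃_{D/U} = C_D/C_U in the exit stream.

Exit C_A = C_{A0}(1−X) = 0.659×0.745 = 0.4910 kmol/m³.
A CSTR operates uniformly at the exit composition, giving r_D = 0.5990 and r_U = 0.2308 (each k·C_A^n at C_A = 0.4910).
Overall selectivity = C_D/C_U = r_Dτ/(r_Uτ) = r_D/r_U = 2.59.

2.59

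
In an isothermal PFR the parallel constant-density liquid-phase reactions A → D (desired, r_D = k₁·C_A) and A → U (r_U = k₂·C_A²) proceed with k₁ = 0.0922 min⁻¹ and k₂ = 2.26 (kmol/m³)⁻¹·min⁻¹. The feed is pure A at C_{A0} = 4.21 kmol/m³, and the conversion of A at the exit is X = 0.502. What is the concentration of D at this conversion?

0.0280 kmol/m³

C_A = C_{A0}(1−X) = 2.097 kmol/m³.
Along a PFR/batch, dC_D/dC_A = −r_D/(r_D+r_U) = −k₁/(k₁+k₂·C_A).
Integrating from C_{A0} to C_A: C_D = (0.0922/2.26)·ln[(0.0922+2.26·4.21)/(0.0922+2.26·2.10)] = 0.04080·ln(9.607/4.830) = 0.02805 kmol/m³.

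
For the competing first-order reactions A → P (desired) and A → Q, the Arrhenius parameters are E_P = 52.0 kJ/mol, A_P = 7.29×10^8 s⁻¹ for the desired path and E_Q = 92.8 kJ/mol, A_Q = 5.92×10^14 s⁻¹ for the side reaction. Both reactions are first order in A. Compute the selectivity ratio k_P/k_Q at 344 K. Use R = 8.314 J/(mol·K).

1.93

Since both paths have the same order in A, the concentration cancels and S_{P/Q} = k_P/k_Q = (A_P/A_Q)·exp[(E_Q−E_P)/(RT)].
(E_Q−E_P)/(RT) = (92.8−52.0)×10³/(8.314×344) = 40800/2860 = 14.27.
k_P/k_Q = (7.29×10^8/5.92×10^14)·exp(14.27) = 1.231×10^-6 × 1.569×10^6 = 1.93.
Since E_P < E_Q, lowering the temperature improves selectivity toward P.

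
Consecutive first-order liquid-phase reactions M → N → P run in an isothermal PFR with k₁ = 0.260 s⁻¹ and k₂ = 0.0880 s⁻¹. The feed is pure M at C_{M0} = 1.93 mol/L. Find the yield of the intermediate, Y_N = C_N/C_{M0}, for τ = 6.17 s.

0.574

The intermediate concentration in a first-order A→B→C sequence is C_N = k₁C_{M0}(e^(−k₁τ) − e^(−k₂τ))/(k₂−k₁).
e^(−k₁τ) = e^(−0.260×6.17) = e^(−1.604) = 0.2011; e^(−k₂τ) = e^(−0.5430) = 0.5810.
C_N = 0.260×1.93/(0.0880−0.260) × (0.2011−0.5810) = (-2.917)×(-0.3800) = 1.109 mol/L.
Y_N = C_N/C_{M0} = 1.109/1.93 = 0.574.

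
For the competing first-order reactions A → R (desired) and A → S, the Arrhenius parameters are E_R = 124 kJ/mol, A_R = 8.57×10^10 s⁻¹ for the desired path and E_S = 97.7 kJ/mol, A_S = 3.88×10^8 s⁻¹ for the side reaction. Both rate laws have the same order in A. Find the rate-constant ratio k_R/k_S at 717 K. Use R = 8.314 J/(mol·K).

2.68

Since both paths have the same order in A, the concentration cancels and S_{R/S} = k_R/k_S = (A_R/A_S)·exp[(E_S−E_R)/(RT)].
(E_S−E_R)/(RT) = (97.7−124)×10³/(8.314×717) = -26300/5961 = -4.412.
k_R/k_S = (8.57×10^10/3.88×10^8)·exp(-4.412) = 220.9 × 0.01213 = 2.68.
Since E_R > E_S, raising the temperature improves selectivity toward R.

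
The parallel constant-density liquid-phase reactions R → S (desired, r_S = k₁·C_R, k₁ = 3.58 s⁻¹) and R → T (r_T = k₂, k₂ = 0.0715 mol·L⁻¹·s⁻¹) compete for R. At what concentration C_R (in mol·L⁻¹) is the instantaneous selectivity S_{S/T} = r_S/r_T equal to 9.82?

S_{S/T} = (k₁/k₂)·C_R ⇒ C_R = S·k₂/k₁.
= 9.82×0.0715/3.58 = 0.196 mol·L⁻¹.

0.196 mol·L⁻¹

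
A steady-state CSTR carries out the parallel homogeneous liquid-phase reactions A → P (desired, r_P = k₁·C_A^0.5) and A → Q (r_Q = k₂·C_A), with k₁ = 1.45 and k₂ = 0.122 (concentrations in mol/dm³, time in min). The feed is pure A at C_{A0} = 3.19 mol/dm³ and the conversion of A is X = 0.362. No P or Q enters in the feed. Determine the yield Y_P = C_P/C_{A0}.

Exit C_A = C_{A0}(1−X) = 3.19×0.638 = 2.035 mol/dm³.
In a CSTR the entire volume is at exit conditions, so r_P = 1.45×2.035^0.5 = 2.069 and r_Q = 0.122×2.035 = 0.2483.
Fraction of consumed A going to P: r_P/(r_P+r_Q) = 0.8928.
C_P = 0.8928·C_{A0}·X = 0.8928×3.19×0.362 = 1.03 mol/dm³; Y_P = C_P/C_{A0} = 0.323.

0.323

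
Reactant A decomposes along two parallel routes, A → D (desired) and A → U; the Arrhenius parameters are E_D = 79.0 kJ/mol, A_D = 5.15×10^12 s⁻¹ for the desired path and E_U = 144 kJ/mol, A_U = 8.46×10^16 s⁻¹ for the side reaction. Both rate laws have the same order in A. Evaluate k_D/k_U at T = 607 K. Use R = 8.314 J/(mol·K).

23.9

k_D/k_U = (A_D/A_U)·exp[−(E_D−E_U)/(RT)] = (A_D/A_U)·exp[(E_U−E_D)/(RT)].
(E_U−E_D)/(RT) = (144−79.0)×10³/(8.314×607) = 65000/5047 = 12.88.
k_D/k_U = (5.15×10^12/8.46×10^16)·exp(12.88) = 6.087×10^-5 × 3.924×10^5 = 23.9.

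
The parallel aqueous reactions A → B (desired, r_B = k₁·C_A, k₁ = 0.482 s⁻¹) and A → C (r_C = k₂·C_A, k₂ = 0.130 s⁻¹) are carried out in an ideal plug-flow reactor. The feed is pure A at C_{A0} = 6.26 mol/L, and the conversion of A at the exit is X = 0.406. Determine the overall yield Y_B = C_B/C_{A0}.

C_A = C_{A0}(1−X) = 3.718 mol/L.
Both paths are first order in A, so the instantaneous fraction to B is constant: dC_B/d(−C_A) = k₁/(k₁+k₂) = 0.7876.
C_B = 0.7876·(C_{A0}−C_A) = 0.7876×2.542 = 2.00 mol/L.
Y_B = C_B/C_{A0} = 2.002/6.26 = 0.320.

0.320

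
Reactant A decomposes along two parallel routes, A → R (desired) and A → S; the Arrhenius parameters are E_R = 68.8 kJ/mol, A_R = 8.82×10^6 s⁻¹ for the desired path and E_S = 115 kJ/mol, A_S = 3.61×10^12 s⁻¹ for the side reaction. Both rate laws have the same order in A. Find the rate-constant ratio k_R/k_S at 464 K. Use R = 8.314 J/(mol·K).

0.388

k_R/k_S = (A_R/A_S)·exp[−(E_R−E_S)/(RT)] = (A_R/A_S)·exp[(E_S−E_R)/(RT)].
(E_S−E_R)/(RT) = (115−68.8)×10³/(8.314×464) = 46200/3858 = 11.98.
k_R/k_S = (8.82×10^6/3.61×10^12)·exp(11.98) = 2.443×10^-6 × 1.589×10^5 = 0.388.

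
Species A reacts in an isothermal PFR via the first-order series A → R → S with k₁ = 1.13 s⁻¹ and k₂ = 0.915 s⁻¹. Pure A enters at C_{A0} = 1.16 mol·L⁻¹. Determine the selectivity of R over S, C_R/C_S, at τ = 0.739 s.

For first-order series with pure A initially, C_R(τ) = k₁C_{A0}/(k₂−k₁)·(e^(−k₁τ) − e^(−k₂τ)).
e^(−k₁τ) = e^(−1.13×0.739) = e^(−0.8351) = 0.4338; e^(−k₂τ) = e^(−0.6762) = 0.5086.
C_R = 1.13×1.16/(0.915−1.13) × (0.4338−0.5086) = (-6.097)×(-0.07471) = 0.4555 mol·L⁻¹.
C_A = C_{A0}e^(−k₁τ) = 0.5033 mol·L⁻¹, so C_S = C_{A0}−C_A−C_R = 0.2013 mol·L⁻¹; C_R/C_S = 2.26.

2.26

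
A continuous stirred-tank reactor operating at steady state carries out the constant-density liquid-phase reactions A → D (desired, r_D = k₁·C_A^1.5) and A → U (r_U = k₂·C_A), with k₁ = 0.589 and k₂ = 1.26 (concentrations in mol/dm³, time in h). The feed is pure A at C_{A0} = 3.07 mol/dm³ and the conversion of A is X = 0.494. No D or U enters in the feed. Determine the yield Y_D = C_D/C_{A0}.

0.182

Exit C_A = C_{A0}(1−X) = 3.07×0.506 = 1.553 mol/dm³.
A CSTR operates uniformly at the exit composition, giving r_D = 1.140 and r_U = 1.957 (each k·C_A^n at C_A = 1.553).
Fraction of consumed A going to D: r_D/(r_D+r_U) = 0.3681.
C_D = 0.3681·C_{A0}·X = 0.3681×3.07×0.494 = 0.558 mol/dm³; Y_D = C_D/C_{A0} = 0.182.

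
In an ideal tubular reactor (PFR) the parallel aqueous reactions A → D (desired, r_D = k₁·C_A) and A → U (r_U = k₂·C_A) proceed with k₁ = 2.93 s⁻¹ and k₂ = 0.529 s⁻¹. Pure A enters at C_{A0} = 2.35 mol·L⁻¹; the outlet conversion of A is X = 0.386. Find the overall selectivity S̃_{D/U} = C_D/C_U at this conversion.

5.54

C_A = C_{A0}(1−X) = 1.443 mol·L⁻¹.
Both paths are first order in A, so the instantaneous fraction to D is constant: dC_D/d(−C_A) = k₁/(k₁+k₂) = 0.8471.
C_D = 0.8471·(C_{A0}−C_A) = 0.8471×0.9071 = 0.768 mol·L⁻¹.
C_U = (C_{A0}−C_A)−C_D = 0.1387 mol·L⁻¹; S̃_{D/U} = 0.7684/0.1387 = 5.54.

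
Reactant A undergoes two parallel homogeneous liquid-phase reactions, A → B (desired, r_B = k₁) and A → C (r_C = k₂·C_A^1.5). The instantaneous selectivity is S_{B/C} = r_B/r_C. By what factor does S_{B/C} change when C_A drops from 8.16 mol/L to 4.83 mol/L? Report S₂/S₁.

S_{B/C} = (k₁/k₂)·C_A^-1.5, so S₂/S₁ = (C_{A,2}/C_{A,1})^-1.5.
= (4.83/8.16)^(-1.5) = (0.5919)^(-1.5) = 2.20.

2.20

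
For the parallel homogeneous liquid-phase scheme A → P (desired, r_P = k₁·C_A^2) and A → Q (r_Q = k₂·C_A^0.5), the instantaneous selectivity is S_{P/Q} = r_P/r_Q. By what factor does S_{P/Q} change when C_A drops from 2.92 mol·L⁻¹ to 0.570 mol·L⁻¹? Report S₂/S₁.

0.0862

S_{P/Q} = (k₁/k₂)·C_A^1.5, so S₂/S₁ = (C_{A,2}/C_{A,1})^1.5.
= (0.570/2.92)^1.5 = (0.1952)^1.5 = 0.0862.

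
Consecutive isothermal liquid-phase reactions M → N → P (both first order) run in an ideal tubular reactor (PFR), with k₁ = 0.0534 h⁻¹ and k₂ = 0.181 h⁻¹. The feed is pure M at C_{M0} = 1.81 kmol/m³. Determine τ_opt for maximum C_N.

For first-order series the maximum of C_N occurs at τ_opt = ln(k₂/k₁)/(k₂−k₁).
= ln(0.181/0.0534)/(0.181−0.0534) = ln(3.390)/0.1276 = 1.221/0.1276 = 9.57 h.

9.57 h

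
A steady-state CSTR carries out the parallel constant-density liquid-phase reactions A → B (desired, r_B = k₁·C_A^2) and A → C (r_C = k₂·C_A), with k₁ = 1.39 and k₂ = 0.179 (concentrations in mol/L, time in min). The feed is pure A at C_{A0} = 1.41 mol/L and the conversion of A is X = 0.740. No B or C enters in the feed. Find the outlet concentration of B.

Exit C_A = C_{A0}(1−X) = 1.41×0.260 = 0.3666 mol/L.
Rates in a CSTR are evaluated at the outlet concentration: r_B = 1.39×0.3666^2 = 0.1868, r_C = 0.179×0.3666 = 0.06562.
Fraction of consumed A going to B: r_B/(r_B+r_C) = 0.7400.
C_B = 0.7400·C_{A0}·X = 0.7400×1.41×0.740 = 0.772 mol/L.

0.772 mol/L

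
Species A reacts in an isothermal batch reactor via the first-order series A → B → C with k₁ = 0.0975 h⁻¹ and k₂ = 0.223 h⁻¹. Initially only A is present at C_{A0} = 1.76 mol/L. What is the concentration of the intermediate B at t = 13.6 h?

The intermediate concentration in a first-order A→B→C sequence is C_B = k₁C_{A0}(e^(−k₁t) − e^(−k₂t))/(k₂−k₁).
e^(−k₁t) = e^(−0.0975×13.6) = e^(−1.326) = 0.2655; e^(−k₂t) = e^(−3.033) = 0.04818.
C_B = 0.0975×1.76/(0.223−0.0975) × (0.2655−0.04818) = 1.367×0.2174 = 0.2972 mol/L.

0.297 mol/L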